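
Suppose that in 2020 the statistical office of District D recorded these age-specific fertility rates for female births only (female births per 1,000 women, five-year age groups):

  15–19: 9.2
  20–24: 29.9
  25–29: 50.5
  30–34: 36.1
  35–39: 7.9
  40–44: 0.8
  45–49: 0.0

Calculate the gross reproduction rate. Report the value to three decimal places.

Sum of female ASFRs = 9.2 + 29.9 + 50.5 + 36.1 + 7.9 + 0.8 + 0.0 = 134.4
GRR = 5 × 134.4 / 1000 = 0.672

0.672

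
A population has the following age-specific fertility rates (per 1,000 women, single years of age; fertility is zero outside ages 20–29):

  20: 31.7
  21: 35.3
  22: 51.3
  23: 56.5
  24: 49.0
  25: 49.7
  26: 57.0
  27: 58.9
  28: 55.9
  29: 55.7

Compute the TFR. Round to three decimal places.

Sum of ASFRs = 31.7 + 35.3 + 51.3 + 56.5 + 49.0 + 49.7 + 57.0 + 58.9 + 55.9 + 55.7 = 501.0
TFR = 501.0 / 1000 = 0.501

0.501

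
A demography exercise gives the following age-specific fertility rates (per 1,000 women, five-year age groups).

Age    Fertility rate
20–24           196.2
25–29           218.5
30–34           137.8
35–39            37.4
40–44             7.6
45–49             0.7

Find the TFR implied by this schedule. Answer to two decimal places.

Sum of ASFRs = 196.2 + 218.5 + 137.8 + 37.4 + 7.6 + 0.7 = 598.2
TFR = 5 × 598.2 / 1000 = 2.991

2.99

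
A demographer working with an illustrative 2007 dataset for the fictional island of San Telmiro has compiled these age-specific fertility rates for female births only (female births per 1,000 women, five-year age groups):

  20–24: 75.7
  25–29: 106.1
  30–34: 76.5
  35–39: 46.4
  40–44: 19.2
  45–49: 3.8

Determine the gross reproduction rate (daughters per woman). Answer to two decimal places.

Sum of female ASFRs = 75.7 + 106.1 + 76.5 + 46.4 + 19.2 + 3.8 = 327.7
GRR = 5 × 327.7 / 1000 = 1.6385

1.64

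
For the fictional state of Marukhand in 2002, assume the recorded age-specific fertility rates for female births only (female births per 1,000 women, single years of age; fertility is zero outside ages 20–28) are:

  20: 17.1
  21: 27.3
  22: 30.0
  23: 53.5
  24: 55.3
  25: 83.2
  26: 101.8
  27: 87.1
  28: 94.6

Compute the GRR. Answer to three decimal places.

Sum of female ASFRs = 17.1 + 27.3 + 30.0 + 53.5 + 55.3 + 83.2 + 101.8 + 87.1 + 94.6 = 549.9
GRR = 549.9 / 1000 = 0.5499

0.550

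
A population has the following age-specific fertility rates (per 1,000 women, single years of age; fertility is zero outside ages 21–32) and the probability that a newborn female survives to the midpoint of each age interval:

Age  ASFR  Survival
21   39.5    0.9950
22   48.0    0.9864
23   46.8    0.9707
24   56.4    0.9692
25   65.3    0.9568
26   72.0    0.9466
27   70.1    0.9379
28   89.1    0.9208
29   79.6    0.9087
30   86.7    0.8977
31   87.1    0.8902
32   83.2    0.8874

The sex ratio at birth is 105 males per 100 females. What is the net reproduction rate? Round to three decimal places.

Proportion female at birth = 100 / (100 + 105) = 0.48780.
Per-age-group product (1 × ASFR × survival probability):
  21: 1 × 39.5/1000 × 0.9950 = 0.03930
  22: 1 × 48.0/1000 × 0.9864 = 0.04735
  23: 1 × 46.8/1000 × 0.9707 = 0.04543
  24: 1 × 56.4/1000 × 0.9692 = 0.05466
  25: 1 × 65.3/1000 × 0.9568 = 0.06248
  26: 1 × 72.0/1000 × 0.9466 = 0.06816
  27: 1 × 70.1/1000 × 0.9379 = 0.06575
  28: 1 × 89.1/1000 × 0.9208 = 0.08204
  29: 1 × 79.6/1000 × 0.9087 = 0.07233
  30: 1 × 86.7/1000 × 0.8977 = 0.07783
  31: 1 × 87.1/1000 × 0.8902 = 0.07754
  32: 1 × 83.2/1000 × 0.8874 = 0.07383
Sum = 0.76670
NRR = 0.48780 × 0.76670 = 0.37400

0.374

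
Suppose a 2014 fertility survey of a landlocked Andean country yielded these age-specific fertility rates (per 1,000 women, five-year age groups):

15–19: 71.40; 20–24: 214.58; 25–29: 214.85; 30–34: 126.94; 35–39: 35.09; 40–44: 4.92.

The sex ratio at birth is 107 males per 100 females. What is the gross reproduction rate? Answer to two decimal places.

Proportion female at birth = 100 / (100 + 107) = 0.48309.
Sum of ASFRs = 71.40 + 214.58 + 214.85 + 126.94 + 35.09 + 4.92 = 667.78
TFR = 5 × 667.78 / 1000 = 3.3389
GRR = 0.48309 × 3.3389 = 1.61299

1.61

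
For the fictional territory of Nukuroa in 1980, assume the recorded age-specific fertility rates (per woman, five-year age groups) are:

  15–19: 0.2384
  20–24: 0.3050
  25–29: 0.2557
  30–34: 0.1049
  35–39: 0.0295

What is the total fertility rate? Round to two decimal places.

4.67

Sum of ASFRs = 0.2384 + 0.3050 + 0.2557 + 0.1049 + 0.0295 = 0.9335
TFR = 5 × 0.9335 = 4.6675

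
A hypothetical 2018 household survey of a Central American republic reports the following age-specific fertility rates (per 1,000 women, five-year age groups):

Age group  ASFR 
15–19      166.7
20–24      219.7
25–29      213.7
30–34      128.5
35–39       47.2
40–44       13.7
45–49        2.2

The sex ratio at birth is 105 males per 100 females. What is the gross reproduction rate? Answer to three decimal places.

Proportion female at birth = 100 / (100 + 105) = 0.48780.
Sum of ASFRs = 166.7 + 219.7 + 213.7 + 128.5 + 47.2 + 13.7 + 2.2 = 791.7
TFR = 5 × 791.7 / 1000 = 3.9585
GRR = 0.48780 × 3.9585 = 1.93096

1.931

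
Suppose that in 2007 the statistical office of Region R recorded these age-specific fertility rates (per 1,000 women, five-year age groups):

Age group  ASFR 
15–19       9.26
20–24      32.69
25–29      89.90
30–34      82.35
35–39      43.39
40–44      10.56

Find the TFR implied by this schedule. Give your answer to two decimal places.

1.34

Sum of ASFRs = 9.26 + 32.69 + 89.90 + 82.35 + 43.39 + 10.56 = 268.15
TFR = 5 × 268.15 / 1000 = 1.34075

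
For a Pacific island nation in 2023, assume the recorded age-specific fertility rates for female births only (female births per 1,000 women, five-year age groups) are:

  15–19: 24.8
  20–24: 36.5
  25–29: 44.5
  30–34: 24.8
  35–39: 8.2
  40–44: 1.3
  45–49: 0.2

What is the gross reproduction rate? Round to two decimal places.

0.70

Sum of female ASFRs = 24.8 + 36.5 + 44.5 + 24.8 + 8.2 + 1.3 + 0.2 = 140.3
GRR = 5 × 140.3 / 1000 = 0.7015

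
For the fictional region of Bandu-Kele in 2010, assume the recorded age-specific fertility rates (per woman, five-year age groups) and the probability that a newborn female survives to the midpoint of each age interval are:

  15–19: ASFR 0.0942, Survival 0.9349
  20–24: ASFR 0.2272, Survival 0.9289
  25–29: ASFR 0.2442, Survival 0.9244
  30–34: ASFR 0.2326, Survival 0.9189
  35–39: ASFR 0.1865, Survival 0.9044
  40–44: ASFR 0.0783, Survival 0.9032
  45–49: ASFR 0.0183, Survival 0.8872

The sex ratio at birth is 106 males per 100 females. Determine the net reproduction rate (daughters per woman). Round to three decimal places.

2.413

Proportion female at birth = 100 / (100 + 106) = 0.48544.
Each age group contributes 5 × ASFR × survival:
  15–19: 5 × 0.0942 × 0.9349 = 0.44034
  20–24: 5 × 0.2272 × 0.9289 = 1.05523
  25–29: 5 × 0.2442 × 0.9244 = 1.12869
  30–34: 5 × 0.2326 × 0.9189 = 1.06868
  35–39: 5 × 0.1865 × 0.9044 = 0.84335
  40–44: 5 × 0.0783 × 0.9032 = 0.35360
  45–49: 5 × 0.0183 × 0.8872 = 0.08118
Sum = 4.97107
NRR = 0.48544 × 4.97107 = 2.41316
An NRR exceeding 1 indicates intrinsic growth under these rates.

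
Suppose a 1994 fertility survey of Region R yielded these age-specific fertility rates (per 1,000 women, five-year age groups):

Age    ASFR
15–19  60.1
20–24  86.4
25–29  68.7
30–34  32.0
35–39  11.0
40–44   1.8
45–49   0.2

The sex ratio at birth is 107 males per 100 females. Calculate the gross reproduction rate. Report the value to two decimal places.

Proportion female at birth = 100 / (100 + 107) = 0.48309.
Sum of ASFRs = 60.1 + 86.4 + 68.7 + 32.0 + 11.0 + 1.8 + 0.2 = 260.2
TFR = 5 × 260.2 / 1000 = 1.301
GRR = 0.48309 × 1.301 = 0.62850

0.63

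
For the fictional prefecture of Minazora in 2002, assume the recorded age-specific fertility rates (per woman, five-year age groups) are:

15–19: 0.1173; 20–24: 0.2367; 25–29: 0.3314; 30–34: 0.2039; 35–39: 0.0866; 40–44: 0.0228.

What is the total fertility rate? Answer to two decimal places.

4.99

Sum of ASFRs = 0.1173 + 0.2367 + 0.3314 + 0.2039 + 0.0866 + 0.0228 = 0.9987
TFR = 5 × 0.9987 = 4.9935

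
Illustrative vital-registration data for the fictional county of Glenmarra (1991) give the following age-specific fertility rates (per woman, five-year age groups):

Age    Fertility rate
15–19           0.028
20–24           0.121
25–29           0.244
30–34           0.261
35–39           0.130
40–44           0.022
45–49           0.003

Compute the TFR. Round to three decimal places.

4.045

Sum of ASFRs = 0.028 + 0.121 + 0.244 + 0.261 + 0.130 + 0.022 + 0.003 = 0.809
TFR = 5 × 0.809 = 4.045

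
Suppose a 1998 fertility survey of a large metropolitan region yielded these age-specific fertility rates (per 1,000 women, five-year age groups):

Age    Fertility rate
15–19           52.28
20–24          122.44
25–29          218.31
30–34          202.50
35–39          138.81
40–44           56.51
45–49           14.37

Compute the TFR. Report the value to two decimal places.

Sum of ASFRs = 52.28 + 122.44 + 218.31 + 202.50 + 138.81 + 56.51 + 14.37 = 805.22
TFR = 5 × 805.22 / 1000 = 4.0261

4.03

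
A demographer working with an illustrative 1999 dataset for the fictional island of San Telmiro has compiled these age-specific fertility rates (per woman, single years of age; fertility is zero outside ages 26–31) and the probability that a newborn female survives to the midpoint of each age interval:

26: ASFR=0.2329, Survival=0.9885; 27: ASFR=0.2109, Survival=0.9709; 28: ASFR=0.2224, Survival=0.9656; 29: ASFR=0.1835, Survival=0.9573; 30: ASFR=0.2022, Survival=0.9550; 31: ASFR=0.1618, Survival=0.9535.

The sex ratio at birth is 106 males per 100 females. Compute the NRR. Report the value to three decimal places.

0.569

Proportion female at birth = 100 / (100 + 106) = 0.48544.
Each age group contributes 1 × ASFR × survival:
  26: 1 × 0.2329 × 0.9885 = 0.23022
  27: 1 × 0.2109 × 0.9709 = 0.20476
  28: 1 × 0.2224 × 0.9656 = 0.21475
  29: 1 × 0.1835 × 0.9573 = 0.17566
  30: 1 × 0.2022 × 0.9550 = 0.19310
  31: 1 × 0.1618 × 0.9535 = 0.15428
Sum = 1.17277
NRR = 0.48544 × 1.17277 = 0.56931
NRR < 1, so the cohort does not fully replace itself.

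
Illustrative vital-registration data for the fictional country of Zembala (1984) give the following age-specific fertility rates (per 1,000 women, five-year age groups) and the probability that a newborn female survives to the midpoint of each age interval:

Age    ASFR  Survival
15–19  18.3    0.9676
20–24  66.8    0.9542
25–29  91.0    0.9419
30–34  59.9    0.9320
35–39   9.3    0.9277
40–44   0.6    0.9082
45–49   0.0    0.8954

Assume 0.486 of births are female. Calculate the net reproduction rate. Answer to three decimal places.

0.564

Proportion female at birth = 0.486.
Each age group contributes 5 × ASFR × survival:
  15–19: 5 × 18.3/1000 × 0.9676 = 0.08854
  20–24: 5 × 66.8/1000 × 0.9542 = 0.31870
  25–29: 5 × 91.0/1000 × 0.9419 = 0.42856
  30–34: 5 × 59.9/1000 × 0.9320 = 0.27913
  35–39: 5 × 9.3/1000 × 0.9277 = 0.04314
  40–44: 5 × 0.6/1000 × 0.9082 = 0.00272
  45–49: 5 × 0.0/1000 × 0.8954 = 0.00000
Sum = 1.16079
NRR = 0.486 × 1.16079 = 0.56414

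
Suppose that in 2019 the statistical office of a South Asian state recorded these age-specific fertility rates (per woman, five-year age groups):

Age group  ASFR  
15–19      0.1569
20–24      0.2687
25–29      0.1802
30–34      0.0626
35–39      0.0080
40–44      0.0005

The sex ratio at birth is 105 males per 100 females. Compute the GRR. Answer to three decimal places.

Proportion female at birth = 100 / (100 + 105) = 0.48780.
Sum of ASFRs = 0.1569 + 0.2687 + 0.1802 + 0.0626 + 0.0080 + 0.0005 = 0.6769
TFR = 5 × 0.6769 = 3.3845
GRR = 0.48780 × 3.3845 = 1.65096

1.651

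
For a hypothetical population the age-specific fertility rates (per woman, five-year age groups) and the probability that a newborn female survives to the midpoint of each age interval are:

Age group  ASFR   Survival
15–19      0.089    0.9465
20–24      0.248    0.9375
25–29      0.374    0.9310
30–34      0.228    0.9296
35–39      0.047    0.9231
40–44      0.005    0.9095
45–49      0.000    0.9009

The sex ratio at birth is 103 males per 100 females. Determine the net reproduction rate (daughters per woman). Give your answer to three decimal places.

Proportion female at birth = 100 / (100 + 103) = 0.49261.
Per-age-group product (5 × ASFR × survival probability):
  15–19: 5 × 0.089 × 0.9465 = 0.42119
  20–24: 5 × 0.248 × 0.9375 = 1.16250
  25–29: 5 × 0.374 × 0.9310 = 1.74097
  30–34: 5 × 0.228 × 0.9296 = 1.05974
  35–39: 5 × 0.047 × 0.9231 = 0.21693
  40–44: 5 × 0.005 × 0.9095 = 0.02274
  45–49: 5 × 0.000 × 0.9009 = 0.00000
Sum = 4.62407
NRR = 0.49261 × 4.62407 = 2.27786
NRR > 1, so each generation more than replaces itself.

2.278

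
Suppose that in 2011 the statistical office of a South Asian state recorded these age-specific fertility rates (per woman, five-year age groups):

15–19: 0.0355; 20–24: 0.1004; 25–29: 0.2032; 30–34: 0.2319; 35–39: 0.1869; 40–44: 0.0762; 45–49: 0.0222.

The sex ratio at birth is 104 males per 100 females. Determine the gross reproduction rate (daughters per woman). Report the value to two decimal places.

Proportion female at birth = 100 / (100 + 104) = 0.49020.
Sum of ASFRs = 0.0355 + 0.1004 + 0.2032 + 0.2319 + 0.1869 + 0.0762 + 0.0222 = 0.8563
TFR = 5 × 0.8563 = 4.2815
GRR = 0.49020 × 4.2815 = 2.09879

2.10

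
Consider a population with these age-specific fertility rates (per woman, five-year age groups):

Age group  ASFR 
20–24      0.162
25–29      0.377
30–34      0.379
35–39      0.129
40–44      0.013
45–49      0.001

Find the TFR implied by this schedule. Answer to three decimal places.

Sum of ASFRs = 0.162 + 0.377 + 0.379 + 0.129 + 0.013 + 0.001 = 1.061
TFR = 5 × 1.061 = 5.305

5.305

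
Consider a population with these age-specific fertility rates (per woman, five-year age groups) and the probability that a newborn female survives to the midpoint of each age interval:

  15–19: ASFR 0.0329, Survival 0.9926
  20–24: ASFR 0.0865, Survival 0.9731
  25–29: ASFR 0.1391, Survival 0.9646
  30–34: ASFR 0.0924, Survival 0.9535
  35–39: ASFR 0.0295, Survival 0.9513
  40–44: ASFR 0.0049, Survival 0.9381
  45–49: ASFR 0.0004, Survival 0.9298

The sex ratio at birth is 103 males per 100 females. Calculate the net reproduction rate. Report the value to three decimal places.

0.917

Proportion female at birth = 100 / (100 + 103) = 0.49261.
Per-age-group product (5 × ASFR × survival probability):
  15–19: 5 × 0.0329 × 0.9926 = 0.16328
  20–24: 5 × 0.0865 × 0.9731 = 0.42087
  25–29: 5 × 0.1391 × 0.9646 = 0.67088
  30–34: 5 × 0.0924 × 0.9535 = 0.44052
  35–39: 5 × 0.0295 × 0.9513 = 0.14032
  40–44: 5 × 0.0049 × 0.9381 = 0.02298
  45–49: 5 × 0.0004 × 0.9298 = 0.00186
Sum = 1.86071
NRR = 0.49261 × 1.86071 = 0.91660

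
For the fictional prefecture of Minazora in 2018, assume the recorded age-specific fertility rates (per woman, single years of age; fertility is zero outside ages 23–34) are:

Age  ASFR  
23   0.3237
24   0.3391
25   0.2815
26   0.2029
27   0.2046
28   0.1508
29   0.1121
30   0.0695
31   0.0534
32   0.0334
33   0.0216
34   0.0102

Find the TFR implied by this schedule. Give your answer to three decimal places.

Sum of ASFRs = 0.3237 + 0.3391 + 0.2815 + 0.2029 + 0.2046 + 0.1508 + 0.1121 + 0.0695 + 0.0534 + 0.0334 + 0.0216 + 0.0102 = 1.8028
TFR = 1.8028

1.803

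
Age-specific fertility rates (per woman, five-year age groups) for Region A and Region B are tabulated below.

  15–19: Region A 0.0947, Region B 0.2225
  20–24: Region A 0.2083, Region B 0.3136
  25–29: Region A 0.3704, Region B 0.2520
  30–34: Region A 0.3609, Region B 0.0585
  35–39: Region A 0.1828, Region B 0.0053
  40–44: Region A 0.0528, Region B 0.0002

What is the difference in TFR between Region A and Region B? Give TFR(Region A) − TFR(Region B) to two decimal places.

2.09

Region A:
  Sum of ASFRs = 0.0947 + 0.2083 + 0.3704 + 0.3609 + 0.1828 + 0.0528 = 1.2699
  TFR = 5 × 1.2699 = 6.3495
Region B:
  Sum of ASFRs = 0.2225 + 0.3136 + 0.2520 + 0.0585 + 0.0053 + 0.0002 = 0.8521
  TFR = 5 × 0.8521 = 4.2605
Difference = 6.3495 − 4.2605 = 2.089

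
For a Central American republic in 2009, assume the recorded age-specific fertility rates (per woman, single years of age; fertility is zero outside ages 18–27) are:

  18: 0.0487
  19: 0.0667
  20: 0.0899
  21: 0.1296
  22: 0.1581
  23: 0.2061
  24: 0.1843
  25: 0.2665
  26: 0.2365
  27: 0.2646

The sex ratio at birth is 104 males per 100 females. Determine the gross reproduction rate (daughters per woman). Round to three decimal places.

0.809

Proportion female at birth = 100 / (100 + 104) = 0.49020.
Sum of ASFRs = 0.0487 + 0.0667 + 0.0899 + 0.1296 + 0.1581 + 0.2061 + 0.1843 + 0.2665 + 0.2365 + 0.2646 = 1.6510
TFR = 1.651
GRR = 0.49020 × 1.651 = 0.80932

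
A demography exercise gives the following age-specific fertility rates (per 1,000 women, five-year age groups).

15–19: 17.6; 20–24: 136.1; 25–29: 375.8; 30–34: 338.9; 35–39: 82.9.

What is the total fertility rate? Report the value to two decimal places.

Sum of ASFRs = 17.6 + 136.1 + 375.8 + 338.9 + 82.9 = 951.3
TFR = 5 × 951.3 / 1000 = 4.7565

4.76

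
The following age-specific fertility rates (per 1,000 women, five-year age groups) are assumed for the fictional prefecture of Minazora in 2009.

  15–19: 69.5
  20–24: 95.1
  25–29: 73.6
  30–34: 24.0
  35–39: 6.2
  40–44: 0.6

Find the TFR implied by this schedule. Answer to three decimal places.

1.345

Sum of ASFRs = 69.5 + 95.1 + 73.6 + 24.0 + 6.2 + 0.6 = 269.0
TFR = 5 × 269.0 / 1000 = 1.345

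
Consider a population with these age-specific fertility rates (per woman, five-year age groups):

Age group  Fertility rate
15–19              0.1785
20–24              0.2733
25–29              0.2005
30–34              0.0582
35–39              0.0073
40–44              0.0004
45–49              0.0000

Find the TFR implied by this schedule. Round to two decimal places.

3.59

Sum of ASFRs = 0.1785 + 0.2733 + 0.2005 + 0.0582 + 0.0073 + 0.0004 + 0.0000 = 0.7182
TFR = 5 × 0.7182 = 3.591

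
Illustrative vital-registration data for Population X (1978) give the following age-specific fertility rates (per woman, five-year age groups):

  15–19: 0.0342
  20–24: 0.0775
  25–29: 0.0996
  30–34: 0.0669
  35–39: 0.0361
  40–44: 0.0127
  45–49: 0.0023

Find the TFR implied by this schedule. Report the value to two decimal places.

1.65

Sum of ASFRs = 0.0342 + 0.0775 + 0.0996 + 0.0669 + 0.0361 + 0.0127 + 0.0023 = 0.3293
TFR = 5 × 0.3293 = 1.6465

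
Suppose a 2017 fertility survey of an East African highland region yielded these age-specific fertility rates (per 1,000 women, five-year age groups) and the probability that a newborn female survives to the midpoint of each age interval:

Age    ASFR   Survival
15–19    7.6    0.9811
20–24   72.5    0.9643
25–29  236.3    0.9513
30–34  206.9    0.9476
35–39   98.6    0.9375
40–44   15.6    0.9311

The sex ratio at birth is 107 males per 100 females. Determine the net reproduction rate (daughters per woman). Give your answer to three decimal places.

Proportion female at birth = 100 / (100 + 107) = 0.48309.
Survival-weighted fertility by age (5·fₓ·Sₓ):
  15–19: 5 × 7.6/1000 × 0.9811 = 0.03728
  20–24: 5 × 72.5/1000 × 0.9643 = 0.34956
  25–29: 5 × 236.3/1000 × 0.9513 = 1.12396
  30–34: 5 × 206.9/1000 × 0.9476 = 0.98029
  35–39: 5 × 98.6/1000 × 0.9375 = 0.46219
  40–44: 5 × 15.6/1000 × 0.9311 = 0.07263
Sum = 3.02591
NRR = 0.48309 × 3.02591 = 1.46179
NRR > 1, so each generation more than replaces itself.

1.462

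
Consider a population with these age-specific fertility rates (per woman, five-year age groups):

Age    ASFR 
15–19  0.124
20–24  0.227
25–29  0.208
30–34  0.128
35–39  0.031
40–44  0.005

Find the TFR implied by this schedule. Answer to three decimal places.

3.615

Sum of ASFRs = 0.124 + 0.227 + 0.208 + 0.128 + 0.031 + 0.005 = 0.723
TFR = 5 × 0.723 = 3.615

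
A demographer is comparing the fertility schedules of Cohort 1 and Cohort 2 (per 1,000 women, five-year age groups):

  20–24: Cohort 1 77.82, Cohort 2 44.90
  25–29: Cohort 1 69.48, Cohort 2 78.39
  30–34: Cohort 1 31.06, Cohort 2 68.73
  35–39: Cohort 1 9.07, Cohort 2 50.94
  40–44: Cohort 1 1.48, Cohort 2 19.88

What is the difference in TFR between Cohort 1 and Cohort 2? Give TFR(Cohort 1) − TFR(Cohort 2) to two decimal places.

Cohort 1:
  Sum of ASFRs = 77.82 + 69.48 + 31.06 + 9.07 + 1.48 = 188.91
  TFR = 5 × 188.91 / 1000 = 0.94455
Cohort 2:
  Sum of ASFRs = 44.90 + 78.39 + 68.73 + 50.94 + 19.88 = 262.84
  TFR = 5 × 262.84 / 1000 = 1.3142
Difference = 0.94455 − 1.3142 = -0.36965

-0.37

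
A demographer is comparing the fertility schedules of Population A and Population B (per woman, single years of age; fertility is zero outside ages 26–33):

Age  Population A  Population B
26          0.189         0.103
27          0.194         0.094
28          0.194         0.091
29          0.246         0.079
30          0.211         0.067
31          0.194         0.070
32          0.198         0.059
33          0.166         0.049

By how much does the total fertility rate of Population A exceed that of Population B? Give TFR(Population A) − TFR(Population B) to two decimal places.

Population A:
  Sum of ASFRs = 0.189 + 0.194 + 0.194 + 0.246 + 0.211 + 0.194 + 0.198 + 0.166 = 1.592
  TFR = 1.592
Population B:
  Sum of ASFRs = 0.103 + 0.094 + 0.091 + 0.079 + 0.067 + 0.070 + 0.059 + 0.049 = 0.612
  TFR = 0.612
Difference = 1.592 − 0.612 = 0.98

0.98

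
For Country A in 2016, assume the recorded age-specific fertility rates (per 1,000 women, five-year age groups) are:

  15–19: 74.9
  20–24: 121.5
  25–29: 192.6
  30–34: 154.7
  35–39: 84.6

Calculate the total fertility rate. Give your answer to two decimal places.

Sum of ASFRs = 74.9 + 121.5 + 192.6 + 154.7 + 84.6 = 628.3
TFR = 5 × 628.3 / 1000 = 3.1415

3.14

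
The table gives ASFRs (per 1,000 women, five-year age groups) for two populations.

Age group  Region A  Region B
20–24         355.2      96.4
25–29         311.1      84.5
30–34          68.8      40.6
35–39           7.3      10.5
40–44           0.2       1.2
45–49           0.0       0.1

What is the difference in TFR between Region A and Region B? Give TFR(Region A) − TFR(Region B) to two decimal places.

2.55

Region A:
  Sum of ASFRs = 355.2 + 311.1 + 68.8 + 7.3 + 0.2 + 0.0 = 742.6
  TFR = 5 × 742.6 / 1000 = 3.713
Region B:
  Sum of ASFRs = 96.4 + 84.5 + 40.6 + 10.5 + 1.2 + 0.1 = 233.3
  TFR = 5 × 233.3 / 1000 = 1.1665
Difference = 3.713 − 1.1665 = 2.5465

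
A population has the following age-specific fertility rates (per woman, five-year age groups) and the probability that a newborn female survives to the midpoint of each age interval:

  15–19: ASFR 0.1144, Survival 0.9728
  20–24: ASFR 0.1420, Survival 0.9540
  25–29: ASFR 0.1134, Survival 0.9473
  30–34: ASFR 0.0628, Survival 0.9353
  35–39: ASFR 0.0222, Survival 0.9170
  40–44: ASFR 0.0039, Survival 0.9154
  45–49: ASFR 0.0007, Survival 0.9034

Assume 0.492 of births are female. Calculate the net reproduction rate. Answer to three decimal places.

1.076

Proportion female at birth = 0.492.
Per-age-group product (5 × ASFR × survival probability):
  15–19: 5 × 0.1144 × 0.9728 = 0.55644
  20–24: 5 × 0.1420 × 0.9540 = 0.67734
  25–29: 5 × 0.1134 × 0.9473 = 0.53712
  30–34: 5 × 0.0628 × 0.9353 = 0.29368
  35–39: 5 × 0.0222 × 0.9170 = 0.10179
  40–44: 5 × 0.0039 × 0.9154 = 0.01785
  45–49: 5 × 0.0007 × 0.9034 = 0.00316
Sum = 2.18738
NRR = 0.492 × 2.18738 = 1.07619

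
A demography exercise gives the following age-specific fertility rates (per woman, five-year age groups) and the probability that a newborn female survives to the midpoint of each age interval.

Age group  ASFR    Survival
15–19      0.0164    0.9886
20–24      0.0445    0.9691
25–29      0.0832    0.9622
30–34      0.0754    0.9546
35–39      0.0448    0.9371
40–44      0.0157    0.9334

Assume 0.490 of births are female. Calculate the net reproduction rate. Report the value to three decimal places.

Proportion female at birth = 0.490.
Each age group contributes 5 × ASFR × survival:
  15–19: 5 × 0.0164 × 0.9886 = 0.08107
  20–24: 5 × 0.0445 × 0.9691 = 0.21562
  25–29: 5 × 0.0832 × 0.9622 = 0.40028
  30–34: 5 × 0.0754 × 0.9546 = 0.35988
  35–39: 5 × 0.0448 × 0.9371 = 0.20991
  40–44: 5 × 0.0157 × 0.9334 = 0.07327
Sum = 1.34003
NRR = 0.490 × 1.34003 = 0.65661

0.657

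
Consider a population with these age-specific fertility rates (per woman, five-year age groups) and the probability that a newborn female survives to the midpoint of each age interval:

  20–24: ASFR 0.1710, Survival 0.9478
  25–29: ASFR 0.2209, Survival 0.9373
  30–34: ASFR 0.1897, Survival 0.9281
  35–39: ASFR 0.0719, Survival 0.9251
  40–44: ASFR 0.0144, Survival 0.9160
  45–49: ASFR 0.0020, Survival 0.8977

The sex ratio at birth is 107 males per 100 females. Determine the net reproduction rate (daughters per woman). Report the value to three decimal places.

1.514

Proportion female at birth = 100 / (100 + 107) = 0.48309.
Survival-weighted fertility by age (5·fₓ·Sₓ):
  20–24: 5 × 0.1710 × 0.9478 = 0.81037
  25–29: 5 × 0.2209 × 0.9373 = 1.03525
  30–34: 5 × 0.1897 × 0.9281 = 0.88030
  35–39: 5 × 0.0719 × 0.9251 = 0.33257
  40–44: 5 × 0.0144 × 0.9160 = 0.06595
  45–49: 5 × 0.0020 × 0.8977 = 0.00898
Sum = 3.13342
NRR = 0.48309 × 3.13342 = 1.51372
An NRR exceeding 1 indicates intrinsic growth under these rates.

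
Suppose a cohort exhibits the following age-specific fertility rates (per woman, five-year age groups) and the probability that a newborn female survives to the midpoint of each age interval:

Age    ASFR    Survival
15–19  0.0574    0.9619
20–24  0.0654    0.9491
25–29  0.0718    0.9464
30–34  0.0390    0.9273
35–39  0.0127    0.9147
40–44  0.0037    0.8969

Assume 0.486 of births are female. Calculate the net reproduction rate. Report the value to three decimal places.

Proportion female at birth = 0.486.
Weighting each age-specific rate by interval width and survival:
  15–19: 5 × 0.0574 × 0.9619 = 0.27607
  20–24: 5 × 0.0654 × 0.9491 = 0.31036
  25–29: 5 × 0.0718 × 0.9464 = 0.33976
  30–34: 5 × 0.0390 × 0.9273 = 0.18082
  35–39: 5 × 0.0127 × 0.9147 = 0.05808
  40–44: 5 × 0.0037 × 0.8969 = 0.01659
Sum = 1.18168
NRR = 0.486 × 1.18168 = 0.57430

0.574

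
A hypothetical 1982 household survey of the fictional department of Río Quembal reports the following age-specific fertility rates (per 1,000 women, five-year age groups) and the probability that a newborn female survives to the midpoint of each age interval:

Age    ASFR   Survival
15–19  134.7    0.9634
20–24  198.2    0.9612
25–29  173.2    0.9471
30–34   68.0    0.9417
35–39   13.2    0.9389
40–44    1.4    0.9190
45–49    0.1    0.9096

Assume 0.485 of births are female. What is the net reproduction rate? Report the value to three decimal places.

1.363

Proportion female at birth = 0.485.
Each age group contributes 5 × ASFR × survival:
  15–19: 5 × 134.7/1000 × 0.9634 = 0.64885
  20–24: 5 × 198.2/1000 × 0.9612 = 0.95255
  25–29: 5 × 173.2/1000 × 0.9471 = 0.82019
  30–34: 5 × 68.0/1000 × 0.9417 = 0.32018
  35–39: 5 × 13.2/1000 × 0.9389 = 0.06197
  40–44: 5 × 1.4/1000 × 0.9190 = 0.00643
  45–49: 5 × 0.1/1000 × 0.9096 = 0.00045
Sum = 2.81062
NRR = 0.485 × 2.81062 = 1.36315
With NRR above 1 the population is above replacement fertility.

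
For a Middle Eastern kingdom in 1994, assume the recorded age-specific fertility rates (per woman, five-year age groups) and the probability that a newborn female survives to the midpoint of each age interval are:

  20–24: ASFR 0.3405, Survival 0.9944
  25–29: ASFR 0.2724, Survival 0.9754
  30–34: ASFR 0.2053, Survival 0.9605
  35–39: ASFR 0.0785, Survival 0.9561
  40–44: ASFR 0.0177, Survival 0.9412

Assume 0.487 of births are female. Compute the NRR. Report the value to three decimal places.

Proportion female at birth = 0.487.
Survival-weighted fertility by age (5·fₓ·Sₓ):
  20–24: 5 × 0.3405 × 0.9944 = 1.69297
  25–29: 5 × 0.2724 × 0.9754 = 1.32849
  30–34: 5 × 0.2053 × 0.9605 = 0.98595
  35–39: 5 × 0.0785 × 0.9561 = 0.37527
  40–44: 5 × 0.0177 × 0.9412 = 0.08330
Sum = 4.46598
NRR = 0.487 × 4.46598 = 2.17493
With NRR above 1 the population is above replacement fertility.

2.175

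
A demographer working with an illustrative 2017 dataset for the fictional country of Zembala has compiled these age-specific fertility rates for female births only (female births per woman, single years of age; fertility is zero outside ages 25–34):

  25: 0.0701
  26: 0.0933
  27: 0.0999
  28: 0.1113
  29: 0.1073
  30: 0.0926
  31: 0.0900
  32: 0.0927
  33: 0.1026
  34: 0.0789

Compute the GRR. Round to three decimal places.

0.939

Sum of female ASFRs = 0.0701 + 0.0933 + 0.0999 + 0.1113 + 0.1073 + 0.0926 + 0.0900 + 0.0927 + 0.1026 + 0.0789 = 0.9387
GRR = 0.9387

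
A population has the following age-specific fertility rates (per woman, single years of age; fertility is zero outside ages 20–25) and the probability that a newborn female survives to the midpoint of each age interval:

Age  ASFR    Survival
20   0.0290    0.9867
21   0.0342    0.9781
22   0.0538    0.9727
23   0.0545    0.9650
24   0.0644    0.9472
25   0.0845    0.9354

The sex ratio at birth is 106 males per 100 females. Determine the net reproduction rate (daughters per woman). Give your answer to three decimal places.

Proportion female at birth = 100 / (100 + 106) = 0.48544.
Survival-weighted fertility by age (1·fₓ·Sₓ):
  20: 1 × 0.0290 × 0.9867 = 0.02861
  21: 1 × 0.0342 × 0.9781 = 0.03345
  22: 1 × 0.0538 × 0.9727 = 0.05233
  23: 1 × 0.0545 × 0.9650 = 0.05259
  24: 1 × 0.0644 × 0.9472 = 0.06100
  25: 1 × 0.0845 × 0.9354 = 0.07904
Sum = 0.30702
NRR = 0.48544 × 0.30702 = 0.14904
With NRR below 1 the population is below replacement fertility.

0.149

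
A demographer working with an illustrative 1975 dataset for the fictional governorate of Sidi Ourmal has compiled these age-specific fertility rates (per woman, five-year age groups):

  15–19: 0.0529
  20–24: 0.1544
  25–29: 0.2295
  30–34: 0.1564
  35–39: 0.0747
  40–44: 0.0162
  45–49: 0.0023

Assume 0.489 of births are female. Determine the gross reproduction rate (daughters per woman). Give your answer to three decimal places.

Proportion female at birth = 0.489.
Sum of ASFRs = 0.0529 + 0.1544 + 0.2295 + 0.1564 + 0.0747 + 0.0162 + 0.0023 = 0.6864
TFR = 5 × 0.6864 = 3.432
GRR = 0.489 × 3.432 = 1.67825

1.678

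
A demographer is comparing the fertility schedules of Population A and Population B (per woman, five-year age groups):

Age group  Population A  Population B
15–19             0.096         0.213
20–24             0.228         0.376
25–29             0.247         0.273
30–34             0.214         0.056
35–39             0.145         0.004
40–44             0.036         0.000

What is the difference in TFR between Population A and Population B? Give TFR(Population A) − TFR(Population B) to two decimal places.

0.22

Population A:
  Sum of ASFRs = 0.096 + 0.228 + 0.247 + 0.214 + 0.145 + 0.036 = 0.966
  TFR = 5 × 0.966 = 4.83
Population B:
  Sum of ASFRs = 0.213 + 0.376 + 0.273 + 0.056 + 0.004 + 0.000 = 0.922
  TFR = 5 × 0.922 = 4.61
Difference = 4.83 − 4.61 = 0.22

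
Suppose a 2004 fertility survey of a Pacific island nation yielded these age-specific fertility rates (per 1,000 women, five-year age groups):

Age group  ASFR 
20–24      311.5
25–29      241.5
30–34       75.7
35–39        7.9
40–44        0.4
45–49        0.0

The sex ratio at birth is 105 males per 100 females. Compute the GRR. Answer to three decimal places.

1.554

Proportion female at birth = 100 / (100 + 105) = 0.48780.
Sum of ASFRs = 311.5 + 241.5 + 75.7 + 7.9 + 0.4 + 0.0 = 637.0
TFR = 5 × 637.0 / 1000 = 3.185
GRR = 0.48780 × 3.185 = 1.55364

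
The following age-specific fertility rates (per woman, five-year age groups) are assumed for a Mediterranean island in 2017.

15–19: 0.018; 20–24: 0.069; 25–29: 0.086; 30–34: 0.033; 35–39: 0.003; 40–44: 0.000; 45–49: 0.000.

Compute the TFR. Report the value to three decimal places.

1.045

Sum of ASFRs = 0.018 + 0.069 + 0.086 + 0.033 + 0.003 + 0.000 + 0.000 = 0.209
TFR = 5 × 0.209 = 1.045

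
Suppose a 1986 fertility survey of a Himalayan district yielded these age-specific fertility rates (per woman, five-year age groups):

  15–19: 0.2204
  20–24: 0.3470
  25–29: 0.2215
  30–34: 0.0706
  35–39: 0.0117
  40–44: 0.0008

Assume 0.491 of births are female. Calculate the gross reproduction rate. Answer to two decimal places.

2.14

Proportion female at birth = 0.491.
Sum of ASFRs = 0.2204 + 0.3470 + 0.2215 + 0.0706 + 0.0117 + 0.0008 = 0.8720
TFR = 5 × 0.8720 = 4.36
GRR = 0.491 × 4.36 = 2.14076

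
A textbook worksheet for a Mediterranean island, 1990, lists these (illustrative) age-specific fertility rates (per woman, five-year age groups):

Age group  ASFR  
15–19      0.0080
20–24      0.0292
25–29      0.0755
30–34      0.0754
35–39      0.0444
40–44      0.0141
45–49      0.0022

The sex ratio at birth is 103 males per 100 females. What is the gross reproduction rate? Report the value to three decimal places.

0.613

Proportion female at birth = 100 / (100 + 103) = 0.49261.
Sum of ASFRs = 0.0080 + 0.0292 + 0.0755 + 0.0754 + 0.0444 + 0.0141 + 0.0022 = 0.2488
TFR = 5 × 0.2488 = 1.244
GRR = 0.49261 × 1.244 = 0.61281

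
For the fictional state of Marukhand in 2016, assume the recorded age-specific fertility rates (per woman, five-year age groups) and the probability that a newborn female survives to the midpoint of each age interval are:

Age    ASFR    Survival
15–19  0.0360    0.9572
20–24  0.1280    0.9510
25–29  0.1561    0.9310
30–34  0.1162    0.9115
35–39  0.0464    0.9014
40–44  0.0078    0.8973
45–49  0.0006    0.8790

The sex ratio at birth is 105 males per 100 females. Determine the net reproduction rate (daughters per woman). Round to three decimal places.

1.114

Proportion female at birth = 100 / (100 + 105) = 0.48780.
Per-age-group product (5 × ASFR × survival probability):
  15–19: 5 × 0.0360 × 0.9572 = 0.17230
  20–24: 5 × 0.1280 × 0.9510 = 0.60864
  25–29: 5 × 0.1561 × 0.9310 = 0.72665
  30–34: 5 × 0.1162 × 0.9115 = 0.52958
  35–39: 5 × 0.0464 × 0.9014 = 0.20912
  40–44: 5 × 0.0078 × 0.8973 = 0.03499
  45–49: 5 × 0.0006 × 0.8790 = 0.00264
Sum = 2.28392
NRR = 0.48780 × 2.28392 = 1.11410
An NRR exceeding 1 indicates intrinsic growth under these rates.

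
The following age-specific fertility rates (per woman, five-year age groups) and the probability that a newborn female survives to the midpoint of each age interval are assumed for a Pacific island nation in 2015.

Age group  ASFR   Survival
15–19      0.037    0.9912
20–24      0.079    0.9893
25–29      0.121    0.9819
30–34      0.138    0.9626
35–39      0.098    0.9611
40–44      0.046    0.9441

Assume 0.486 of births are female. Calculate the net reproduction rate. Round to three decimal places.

Proportion female at birth = 0.486.
Survival-weighted fertility by age (5·fₓ·Sₓ):
  15–19: 5 × 0.037 × 0.9912 = 0.18337
  20–24: 5 × 0.079 × 0.9893 = 0.39077
  25–29: 5 × 0.121 × 0.9819 = 0.59405
  30–34: 5 × 0.138 × 0.9626 = 0.66419
  35–39: 5 × 0.098 × 0.9611 = 0.47094
  40–44: 5 × 0.046 × 0.9441 = 0.21714
Sum = 2.52046
NRR = 0.486 × 2.52046 = 1.22494
With NRR above 1 the population is above replacement fertility.

1.225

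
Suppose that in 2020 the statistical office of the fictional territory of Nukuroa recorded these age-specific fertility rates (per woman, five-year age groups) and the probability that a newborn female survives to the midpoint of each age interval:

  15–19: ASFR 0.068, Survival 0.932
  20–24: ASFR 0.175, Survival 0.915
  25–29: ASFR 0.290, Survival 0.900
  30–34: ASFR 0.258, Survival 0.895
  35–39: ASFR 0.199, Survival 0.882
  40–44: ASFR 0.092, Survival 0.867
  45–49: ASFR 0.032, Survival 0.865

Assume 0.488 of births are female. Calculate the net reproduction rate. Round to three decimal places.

2.436

Proportion female at birth = 0.488.
Each age group contributes 5 × ASFR × survival:
  15–19: 5 × 0.068 × 0.932 = 0.31688
  20–24: 5 × 0.175 × 0.915 = 0.80063
  25–29: 5 × 0.290 × 0.900 = 1.30500
  30–34: 5 × 0.258 × 0.895 = 1.15455
  35–39: 5 × 0.199 × 0.882 = 0.87759
  40–44: 5 × 0.092 × 0.867 = 0.39882
  45–49: 5 × 0.032 × 0.865 = 0.13840
Sum = 4.99187
NRR = 0.488 × 4.99187 = 2.43603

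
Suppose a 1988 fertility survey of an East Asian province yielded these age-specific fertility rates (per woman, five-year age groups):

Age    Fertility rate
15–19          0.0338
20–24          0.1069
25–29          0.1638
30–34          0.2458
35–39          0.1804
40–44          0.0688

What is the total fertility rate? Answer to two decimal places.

Sum of ASFRs = 0.0338 + 0.1069 + 0.1638 + 0.2458 + 0.1804 + 0.0688 = 0.7995
TFR = 5 × 0.7995 = 3.9975

4.00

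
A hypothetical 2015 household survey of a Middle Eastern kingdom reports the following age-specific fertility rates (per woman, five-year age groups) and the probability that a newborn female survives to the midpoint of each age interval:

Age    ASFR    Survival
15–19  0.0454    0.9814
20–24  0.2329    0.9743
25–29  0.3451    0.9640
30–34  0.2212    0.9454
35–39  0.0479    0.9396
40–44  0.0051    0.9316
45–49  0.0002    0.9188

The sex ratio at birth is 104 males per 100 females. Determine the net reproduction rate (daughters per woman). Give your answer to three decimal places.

2.116

Proportion female at birth = 100 / (100 + 104) = 0.49020.
Weighting each age-specific rate by interval width and survival:
  15–19: 5 × 0.0454 × 0.9814 = 0.22278
  20–24: 5 × 0.2329 × 0.9743 = 1.13457
  25–29: 5 × 0.3451 × 0.9640 = 1.66338
  30–34: 5 × 0.2212 × 0.9454 = 1.04561
  35–39: 5 × 0.0479 × 0.9396 = 0.22503
  40–44: 5 × 0.0051 × 0.9316 = 0.02376
  45–49: 5 × 0.0002 × 0.9188 = 0.00092
Sum = 4.31605
NRR = 0.49020 × 4.31605 = 2.11573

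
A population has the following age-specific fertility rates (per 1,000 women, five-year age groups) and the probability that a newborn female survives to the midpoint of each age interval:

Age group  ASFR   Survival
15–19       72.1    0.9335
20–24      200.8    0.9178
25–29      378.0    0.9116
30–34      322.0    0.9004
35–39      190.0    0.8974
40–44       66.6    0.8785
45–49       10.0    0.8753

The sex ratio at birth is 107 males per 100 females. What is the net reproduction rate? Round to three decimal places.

2.715

Proportion female at birth = 100 / (100 + 107) = 0.48309.
Survival-weighted fertility by age (5·fₓ·Sₓ):
  15–19: 5 × 72.1/1000 × 0.9335 = 0.33653
  20–24: 5 × 200.8/1000 × 0.9178 = 0.92147
  25–29: 5 × 378.0/1000 × 0.9116 = 1.72292
  30–34: 5 × 322.0/1000 × 0.9004 = 1.44964
  35–39: 5 × 190.0/1000 × 0.8974 = 0.85253
  40–44: 5 × 66.6/1000 × 0.8785 = 0.29254
  45–49: 5 × 10.0/1000 × 0.8753 = 0.04377
Sum = 5.61940
NRR = 0.48309 × 5.61940 = 2.71468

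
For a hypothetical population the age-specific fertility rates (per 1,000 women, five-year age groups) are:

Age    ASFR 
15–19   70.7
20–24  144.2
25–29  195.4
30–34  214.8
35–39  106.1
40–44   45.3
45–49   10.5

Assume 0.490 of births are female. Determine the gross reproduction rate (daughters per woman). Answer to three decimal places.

1.928

Proportion female at birth = 0.490.
Sum of ASFRs = 70.7 + 144.2 + 195.4 + 214.8 + 106.1 + 45.3 + 10.5 = 787.0
TFR = 5 × 787.0 / 1000 = 3.935
GRR = 0.490 × 3.935 = 1.92815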